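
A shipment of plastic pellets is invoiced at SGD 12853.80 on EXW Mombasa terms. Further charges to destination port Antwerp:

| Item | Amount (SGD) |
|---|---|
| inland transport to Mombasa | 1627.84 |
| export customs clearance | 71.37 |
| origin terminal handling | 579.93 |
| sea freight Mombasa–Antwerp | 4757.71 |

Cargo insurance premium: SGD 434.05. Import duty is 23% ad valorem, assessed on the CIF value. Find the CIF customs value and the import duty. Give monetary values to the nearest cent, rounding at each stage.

CIF value: SGD 20324.70; import duty: SGD 4674.68

CIF = EXW price + pre-shipment costs + freight + insurance
CIF = 12853.80 + 1627.84 + 71.37 + 579.93 + 4757.71 + 434.05 = 20324.70
Import duty = 20324.70 × 23% = 4674.68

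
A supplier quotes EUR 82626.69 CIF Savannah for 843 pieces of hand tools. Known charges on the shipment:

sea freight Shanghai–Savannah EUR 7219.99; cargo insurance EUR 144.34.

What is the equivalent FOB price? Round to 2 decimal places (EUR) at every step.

From CIF to FOB, the seller no longer bears: freight, insurance.
FOB price = 82626.69 − 7219.99 − 144.34 = 75262.36

FOB price: EUR 75262.36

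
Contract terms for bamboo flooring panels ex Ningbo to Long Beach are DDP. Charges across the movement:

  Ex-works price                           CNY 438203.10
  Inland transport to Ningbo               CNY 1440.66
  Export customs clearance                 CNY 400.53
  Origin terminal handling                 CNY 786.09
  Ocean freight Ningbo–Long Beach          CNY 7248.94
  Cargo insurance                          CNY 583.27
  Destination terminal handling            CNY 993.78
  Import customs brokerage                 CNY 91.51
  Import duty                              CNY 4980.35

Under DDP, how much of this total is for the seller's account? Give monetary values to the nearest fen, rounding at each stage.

Seller's account: CNY 454728.23

DDP: the seller bears all costs including import duty.
Seller's account: goods 438203.10 + inland to port 1440.66 + export clearance 400.53 + origin terminal 786.09 + freight 7248.94 + insurance 583.27 + destination terminal 993.78 + brokerage 91.51 + duty 4980.35 = 454728.23
Buyer's account: 0.00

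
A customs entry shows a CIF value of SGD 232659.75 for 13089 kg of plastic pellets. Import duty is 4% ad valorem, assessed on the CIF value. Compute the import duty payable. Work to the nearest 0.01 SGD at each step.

Import duty: SGD 9306.39

Import duty = 232659.75 × 4% = 9306.39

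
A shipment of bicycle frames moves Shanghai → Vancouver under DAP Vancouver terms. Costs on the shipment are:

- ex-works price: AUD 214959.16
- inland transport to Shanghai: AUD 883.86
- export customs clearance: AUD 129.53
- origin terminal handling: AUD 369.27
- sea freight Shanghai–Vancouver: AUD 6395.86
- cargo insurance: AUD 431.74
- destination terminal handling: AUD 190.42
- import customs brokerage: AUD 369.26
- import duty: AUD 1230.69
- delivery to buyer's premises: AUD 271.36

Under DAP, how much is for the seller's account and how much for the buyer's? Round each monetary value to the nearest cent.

DAP: the seller bears all costs to the named destination except import duty and clearance.
Seller's account: goods 214959.16 + inland to port 883.86 + export clearance 129.53 + origin terminal 369.27 + freight 6395.86 + insurance 431.74 + destination terminal 190.42 + delivery 271.36 = 223631.20
Buyer's account: brokerage 369.26 + duty 1230.69 = 1599.95

Seller: AUD 223631.20; buyer: AUD 1599.95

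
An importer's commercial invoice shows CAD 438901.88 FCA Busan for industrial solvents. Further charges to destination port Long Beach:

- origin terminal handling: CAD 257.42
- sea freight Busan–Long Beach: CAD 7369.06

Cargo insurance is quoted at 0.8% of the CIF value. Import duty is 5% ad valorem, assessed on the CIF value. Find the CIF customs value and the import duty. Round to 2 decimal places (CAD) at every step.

Let C be the CIF value. C = FCA price + pre-shipment costs + freight + 0.8% × C
C − 0.8% × C = 438901.88 + 257.42 + 7369.06
0.992 × C = 446528.36
C = 446528.36 / 0.992 = 450129.40
Insurance premium = 0.8% × 450129.40 = 3601.04
Import duty = 450129.40 × 5% = 22506.47

CIF value: CAD 450129.40; import duty: CAD 22506.47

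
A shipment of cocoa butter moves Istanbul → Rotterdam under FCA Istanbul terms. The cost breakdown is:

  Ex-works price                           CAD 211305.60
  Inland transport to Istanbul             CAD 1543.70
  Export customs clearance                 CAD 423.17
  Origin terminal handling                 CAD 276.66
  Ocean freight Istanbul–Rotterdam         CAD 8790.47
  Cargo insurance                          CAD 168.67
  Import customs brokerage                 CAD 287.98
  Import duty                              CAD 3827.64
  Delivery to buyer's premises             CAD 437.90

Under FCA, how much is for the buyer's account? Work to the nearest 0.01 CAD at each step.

FCA: the seller delivers export-cleared goods to the carrier; the buyer bears costs from that point.
Seller's account: goods 211305.60 + inland to port 1543.70 + export clearance 423.17 = 213272.47
Buyer's account: origin terminal 276.66 + freight 8790.47 + insurance 168.67 + brokerage 287.98 + duty 3827.64 + delivery 437.90 = 13789.32

Buyer's account: CAD 13789.32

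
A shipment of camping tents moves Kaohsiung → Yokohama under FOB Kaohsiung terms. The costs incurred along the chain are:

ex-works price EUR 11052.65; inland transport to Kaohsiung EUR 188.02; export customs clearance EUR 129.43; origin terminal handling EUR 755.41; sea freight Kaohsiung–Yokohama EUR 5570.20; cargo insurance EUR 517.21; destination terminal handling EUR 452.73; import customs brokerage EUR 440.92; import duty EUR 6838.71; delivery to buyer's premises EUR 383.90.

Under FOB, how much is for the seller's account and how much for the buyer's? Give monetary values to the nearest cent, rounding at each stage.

FOB: the seller bears costs until goods are on board at the origin port; the buyer bears freight, insurance and all costs thereafter.
Seller's account: goods 11052.65 + inland to port 188.02 + export clearance 129.43 + origin terminal 755.41 = 12125.51
Buyer's account: freight 5570.20 + insurance 517.21 + destination terminal 452.73 + brokerage 440.92 + duty 6838.71 + delivery 383.90 = 14203.67

Seller: EUR 12125.51; buyer: EUR 14203.67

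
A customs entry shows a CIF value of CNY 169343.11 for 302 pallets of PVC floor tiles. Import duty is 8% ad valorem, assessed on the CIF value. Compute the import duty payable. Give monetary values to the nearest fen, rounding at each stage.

Import duty = 169343.11 × 8% = 13547.45

Import duty: CNY 13547.45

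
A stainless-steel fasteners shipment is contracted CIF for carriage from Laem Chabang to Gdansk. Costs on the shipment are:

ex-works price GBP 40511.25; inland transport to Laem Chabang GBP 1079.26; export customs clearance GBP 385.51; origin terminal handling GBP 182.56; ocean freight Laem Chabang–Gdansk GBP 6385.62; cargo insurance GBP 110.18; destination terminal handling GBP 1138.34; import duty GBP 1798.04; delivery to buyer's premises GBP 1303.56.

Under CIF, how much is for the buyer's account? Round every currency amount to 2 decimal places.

Buyer's account: GBP 4239.94

CIF: the seller pays costs through ocean freight and marine insurance to the destination port.
Seller's account: goods 40511.25 + inland to port 1079.26 + export clearance 385.51 + origin terminal 182.56 + freight 6385.62 + insurance 110.18 = 48654.38
Buyer's account: destination terminal 1138.34 + duty 1798.04 + delivery 1303.56 = 4239.94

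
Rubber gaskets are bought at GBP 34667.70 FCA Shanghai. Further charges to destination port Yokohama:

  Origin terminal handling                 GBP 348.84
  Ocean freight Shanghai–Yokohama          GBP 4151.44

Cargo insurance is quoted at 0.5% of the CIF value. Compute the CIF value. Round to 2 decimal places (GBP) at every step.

CIF value: GBP 39364.80

Let C be the CIF value. C = FCA price + pre-shipment costs + freight + 0.5% × C
C − 0.5% × C = 34667.70 + 348.84 + 4151.44
0.995 × C = 39167.98
C = 39167.98 / 0.995 = 39364.80
Insurance premium = 0.5% × 39364.80 = 196.82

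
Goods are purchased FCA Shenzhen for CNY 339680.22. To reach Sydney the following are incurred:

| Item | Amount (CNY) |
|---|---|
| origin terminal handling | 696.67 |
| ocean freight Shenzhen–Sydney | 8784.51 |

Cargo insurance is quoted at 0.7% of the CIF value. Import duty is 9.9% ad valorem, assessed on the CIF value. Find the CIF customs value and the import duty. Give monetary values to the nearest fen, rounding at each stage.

Let C be the CIF value. C = FCA price + pre-shipment costs + freight + 0.7% × C
C − 0.7% × C = 339680.22 + 696.67 + 8784.51
0.993 × C = 349161.40
C = 349161.40 / 0.993 = 351622.76
Insurance premium = 0.7% × 351622.76 = 2461.36
Import duty = 351622.76 × 9.9% = 34810.65

CIF value: CNY 351622.76; import duty: CNY 34810.65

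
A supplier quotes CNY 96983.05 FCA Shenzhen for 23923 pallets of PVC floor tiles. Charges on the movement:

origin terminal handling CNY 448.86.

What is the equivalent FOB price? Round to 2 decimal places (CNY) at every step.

FOB price: CNY 97431.91

From FCA to FOB, the seller additionally bears: origin terminal.
FOB price = 96983.05 + 448.86 = 97431.91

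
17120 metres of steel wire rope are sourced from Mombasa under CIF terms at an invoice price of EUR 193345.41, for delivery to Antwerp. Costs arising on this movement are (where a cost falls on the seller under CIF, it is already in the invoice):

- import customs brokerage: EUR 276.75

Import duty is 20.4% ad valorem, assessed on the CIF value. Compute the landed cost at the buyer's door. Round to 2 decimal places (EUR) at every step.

Total landed cost: EUR 233064.62

CIF: the seller pays costs through ocean freight and marine insurance to the destination port.
The CIF price already equals the CIF value: 193345.41
Import duty = 193345.41 × 20.4% = 39442.46
Buyer bears: brokerage 276.75 + duty 39442.46 = 39719.21
Landed cost = invoice 193345.41 + 39719.21 = 233064.62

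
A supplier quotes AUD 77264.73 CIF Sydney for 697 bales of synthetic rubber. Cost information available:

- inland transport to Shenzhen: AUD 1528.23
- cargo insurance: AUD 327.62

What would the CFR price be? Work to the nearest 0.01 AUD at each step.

CFR price: AUD 76937.11

Not relevant to the conversion: inland to port — on the seller under both CIF and CFR; already in the CIF price and stays in the CFR price.
From CIF to CFR, the seller no longer bears: insurance.
CFR price = 77264.73 − 327.62 = 76937.11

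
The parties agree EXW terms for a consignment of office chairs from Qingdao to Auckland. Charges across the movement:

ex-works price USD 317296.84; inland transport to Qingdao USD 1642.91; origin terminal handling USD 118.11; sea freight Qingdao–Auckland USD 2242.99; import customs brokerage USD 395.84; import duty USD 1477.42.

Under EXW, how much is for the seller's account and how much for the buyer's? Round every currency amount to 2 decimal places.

Seller: USD 317296.84; buyer: USD 5877.27

EXW: the seller makes goods available at their premises; the buyer bears all onward costs.
Seller's account: goods 317296.84 = 317296.84
Buyer's account: inland to port 1642.91 + origin terminal 118.11 + freight 2242.99 + brokerage 395.84 + duty 1477.42 = 5877.27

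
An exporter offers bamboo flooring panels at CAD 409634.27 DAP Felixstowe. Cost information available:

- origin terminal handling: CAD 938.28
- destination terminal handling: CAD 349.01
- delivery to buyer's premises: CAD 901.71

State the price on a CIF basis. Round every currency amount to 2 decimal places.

CIF price: CAD 408383.55

Not relevant to the conversion: origin terminal — on the seller under both DAP and CIF; already in the DAP price and stays in the CIF price.
From DAP to CIF, the seller no longer bears: destination terminal, delivery.
CIF price = 409634.27 − 349.01 − 901.71 = 408383.55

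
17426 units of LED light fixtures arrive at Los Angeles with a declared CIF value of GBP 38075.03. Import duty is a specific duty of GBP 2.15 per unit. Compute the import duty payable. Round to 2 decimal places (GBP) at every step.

Import duty: GBP 37465.90

Import duty = 17426 × 2.15 = 37465.90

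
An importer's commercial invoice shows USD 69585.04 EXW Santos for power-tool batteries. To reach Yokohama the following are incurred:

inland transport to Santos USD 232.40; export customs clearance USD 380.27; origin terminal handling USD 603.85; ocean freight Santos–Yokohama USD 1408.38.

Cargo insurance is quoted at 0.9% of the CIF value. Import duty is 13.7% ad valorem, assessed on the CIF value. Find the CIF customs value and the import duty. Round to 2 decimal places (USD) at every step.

Let C be the CIF value. C = EXW price + pre-shipment costs + freight + 0.9% × C
C − 0.9% × C = 69585.04 + 232.40 + 380.27 + 603.85 + 1408.38
0.991 × C = 72209.94
C = 72209.94 / 0.991 = 72865.73
Insurance premium = 0.9% × 72865.73 = 655.79
Import duty = 72865.73 × 13.7% = 9982.61

CIF value: USD 72865.73; import duty: USD 9982.61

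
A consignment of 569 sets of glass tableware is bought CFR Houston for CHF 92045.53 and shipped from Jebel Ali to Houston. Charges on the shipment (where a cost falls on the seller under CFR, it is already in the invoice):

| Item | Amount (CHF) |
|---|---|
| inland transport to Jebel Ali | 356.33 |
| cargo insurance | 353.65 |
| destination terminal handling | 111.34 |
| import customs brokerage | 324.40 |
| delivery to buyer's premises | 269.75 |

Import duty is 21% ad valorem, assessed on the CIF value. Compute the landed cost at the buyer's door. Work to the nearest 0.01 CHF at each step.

Total landed cost: CHF 112508.50

CFR: the seller pays costs through ocean freight to the destination port, but not insurance.
Already in the invoice (seller's account under CFR): inland to port — exclude.
CIF value = CFR price + insurance = 92045.53 + 353.65 = 92399.18
Import duty = 92399.18 × 21% = 19403.83
Buyer bears: insurance 353.65 + destination terminal 111.34 + brokerage 324.40 + delivery 269.75 + duty 19403.83 = 20462.97
Landed cost = invoice 92045.53 + 20462.97 = 112508.50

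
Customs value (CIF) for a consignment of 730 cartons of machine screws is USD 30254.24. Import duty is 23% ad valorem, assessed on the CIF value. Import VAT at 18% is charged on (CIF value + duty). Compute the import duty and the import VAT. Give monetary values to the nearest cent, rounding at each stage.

Import duty: USD 6958.48; import VAT: USD 6698.29

Import duty = 30254.24 × 23% = 6958.48
VAT base = CIF + duty = 30254.24 + 6958.48 = 37212.72
Import VAT = 37212.72 × 18% = 6698.29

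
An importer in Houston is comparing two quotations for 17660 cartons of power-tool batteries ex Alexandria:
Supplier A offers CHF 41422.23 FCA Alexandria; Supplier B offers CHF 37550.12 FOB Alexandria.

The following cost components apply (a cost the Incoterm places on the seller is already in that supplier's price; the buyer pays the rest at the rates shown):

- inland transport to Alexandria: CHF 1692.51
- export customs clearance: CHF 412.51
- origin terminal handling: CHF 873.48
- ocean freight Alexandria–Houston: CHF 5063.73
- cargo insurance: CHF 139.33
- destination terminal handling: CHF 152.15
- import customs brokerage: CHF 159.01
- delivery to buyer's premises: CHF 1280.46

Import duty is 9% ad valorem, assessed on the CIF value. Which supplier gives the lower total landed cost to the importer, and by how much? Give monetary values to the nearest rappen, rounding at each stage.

Supplier B is cheaper by CHF 5172.69

Supplier A (FCA):
CIF value = FCA price + origin terminal + freight + insurance = 41422.23 + 873.48 + 5063.73 + 139.33 = 47498.77
Import duty = 47498.77 × 9% = 4274.89
Buyer bears (A): 873.48 + 5063.73 + 139.33 + 152.15 + 159.01 + 1280.46 = 7668.16
Landed cost (A) = invoice 41422.23 + 7668.16 + duty 4274.89 = 53365.28
Supplier B (FOB):
CIF value = FOB price + freight + insurance = 37550.12 + 5063.73 + 139.33 = 42753.18
Import duty = 42753.18 × 9% = 3847.79
Buyer bears (B): 5063.73 + 139.33 + 152.15 + 159.01 + 1280.46 = 6794.68
Landed cost (B) = invoice 37550.12 + 6794.68 + duty 3847.79 = 48192.59
Difference = |53365.28 − 48192.59| = 5172.69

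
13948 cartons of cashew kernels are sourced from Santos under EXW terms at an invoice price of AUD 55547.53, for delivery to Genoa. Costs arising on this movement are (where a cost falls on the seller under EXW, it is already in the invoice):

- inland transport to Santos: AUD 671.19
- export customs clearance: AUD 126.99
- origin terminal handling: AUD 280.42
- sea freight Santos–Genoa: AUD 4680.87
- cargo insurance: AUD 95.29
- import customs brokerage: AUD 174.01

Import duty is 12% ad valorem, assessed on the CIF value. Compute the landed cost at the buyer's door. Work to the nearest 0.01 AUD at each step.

EXW: the seller makes goods available at their premises; the buyer bears all onward costs.
CIF value = EXW price + inland to port + export clearance + origin terminal + freight + insurance = 55547.53 + 671.19 + 126.99 + 280.42 + 4680.87 + 95.29 = 61402.29
Import duty = 61402.29 × 12% = 7368.27
Buyer bears: inland to port 671.19 + export clearance 126.99 + origin terminal 280.42 + freight 4680.87 + insurance 95.29 + brokerage 174.01 + duty 7368.27 = 13397.04
Landed cost = invoice 55547.53 + 13397.04 = 68944.57

Total landed cost: AUD 68944.57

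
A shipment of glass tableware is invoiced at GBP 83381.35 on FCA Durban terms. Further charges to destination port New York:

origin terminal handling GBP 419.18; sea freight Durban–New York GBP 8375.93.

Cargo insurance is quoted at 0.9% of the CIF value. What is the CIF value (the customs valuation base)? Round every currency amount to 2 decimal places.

CIF value: GBP 93013.58

Let C be the CIF value. C = FCA price + pre-shipment costs + freight + 0.9% × C
C − 0.9% × C = 83381.35 + 419.18 + 8375.93
0.991 × C = 92176.46
C = 92176.46 / 0.991 = 93013.58
Insurance premium = 0.9% × 93013.58 = 837.12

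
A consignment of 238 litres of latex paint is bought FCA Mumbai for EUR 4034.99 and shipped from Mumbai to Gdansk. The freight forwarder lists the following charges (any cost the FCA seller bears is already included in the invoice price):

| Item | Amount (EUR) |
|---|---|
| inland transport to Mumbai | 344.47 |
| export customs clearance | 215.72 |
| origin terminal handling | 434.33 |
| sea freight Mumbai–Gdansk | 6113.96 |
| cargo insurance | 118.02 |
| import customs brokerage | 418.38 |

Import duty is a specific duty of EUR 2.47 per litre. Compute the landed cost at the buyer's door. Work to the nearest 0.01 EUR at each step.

Total landed cost: EUR 11707.54

FCA: the seller delivers export-cleared goods to the carrier; the buyer bears costs from that point.
Already in the invoice (seller's account under FCA): inland to port, export clearance — exclude.
CIF value = FCA price + origin terminal + freight + insurance = 4034.99 + 434.33 + 6113.96 + 118.02 = 10701.30
Import duty = 238 × 2.47 = 587.86
Buyer bears: origin terminal 434.33 + freight 6113.96 + insurance 118.02 + brokerage 418.38 + duty 587.86 = 7672.55
Landed cost = invoice 4034.99 + 7672.55 = 11707.54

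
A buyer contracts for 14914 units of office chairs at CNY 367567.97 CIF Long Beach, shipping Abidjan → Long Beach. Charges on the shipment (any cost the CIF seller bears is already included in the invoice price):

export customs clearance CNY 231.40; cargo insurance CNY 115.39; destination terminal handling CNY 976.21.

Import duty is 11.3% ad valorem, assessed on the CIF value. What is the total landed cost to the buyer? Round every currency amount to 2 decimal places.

Total landed cost: CNY 410079.36

CIF: the seller pays costs through ocean freight and marine insurance to the destination port.
Already in the invoice (seller's account under CIF): export clearance, insurance — exclude.
The CIF price already equals the CIF value: 367567.97
Import duty = 367567.97 × 11.3% = 41535.18
Buyer bears: destination terminal 976.21 + duty 41535.18 = 42511.39
Landed cost = invoice 367567.97 + 42511.39 = 410079.36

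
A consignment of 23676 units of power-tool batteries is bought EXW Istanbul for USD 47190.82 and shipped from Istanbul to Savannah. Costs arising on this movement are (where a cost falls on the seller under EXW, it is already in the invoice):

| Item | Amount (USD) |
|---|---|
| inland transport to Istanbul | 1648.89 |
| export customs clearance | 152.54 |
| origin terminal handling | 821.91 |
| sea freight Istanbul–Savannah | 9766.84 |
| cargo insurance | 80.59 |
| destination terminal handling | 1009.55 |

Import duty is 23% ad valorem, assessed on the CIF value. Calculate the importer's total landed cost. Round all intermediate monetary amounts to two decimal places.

Total landed cost: USD 74393.31

EXW: the seller makes goods available at their premises; the buyer bears all onward costs.
CIF value = EXW price + inland to port + export clearance + origin terminal + freight + insurance = 47190.82 + 1648.89 + 152.54 + 821.91 + 9766.84 + 80.59 = 59661.59
Import duty = 59661.59 × 23% = 13722.17
Buyer bears: inland to port 1648.89 + export clearance 152.54 + origin terminal 821.91 + freight 9766.84 + insurance 80.59 + destination terminal 1009.55 + duty 13722.17 = 27202.49
Landed cost = invoice 47190.82 + 27202.49 = 74393.31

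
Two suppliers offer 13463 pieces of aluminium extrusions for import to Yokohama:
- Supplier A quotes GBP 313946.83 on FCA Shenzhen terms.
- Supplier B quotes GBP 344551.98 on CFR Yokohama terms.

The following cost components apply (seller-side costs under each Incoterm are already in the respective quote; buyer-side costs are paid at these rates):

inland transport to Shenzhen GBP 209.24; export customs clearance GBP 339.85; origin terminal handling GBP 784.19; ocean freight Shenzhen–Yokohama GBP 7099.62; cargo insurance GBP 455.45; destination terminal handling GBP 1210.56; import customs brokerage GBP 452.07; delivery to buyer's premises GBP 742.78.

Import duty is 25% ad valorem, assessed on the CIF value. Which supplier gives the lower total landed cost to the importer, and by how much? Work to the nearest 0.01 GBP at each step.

Supplier A is cheaper by GBP 28401.68

Supplier A (FCA):
CIF value = FCA price + origin terminal + freight + insurance = 313946.83 + 784.19 + 7099.62 + 455.45 = 322286.09
Import duty = 322286.09 × 25% = 80571.52
Buyer bears (A): 784.19 + 7099.62 + 455.45 + 1210.56 + 452.07 + 742.78 = 10744.67
Landed cost (A) = invoice 313946.83 + 10744.67 + duty 80571.52 = 405263.02
Supplier B (CFR):
CIF value = CFR price + insurance = 344551.98 + 455.45 = 345007.43
Import duty = 345007.43 × 25% = 86251.86
Buyer bears (B): 455.45 + 1210.56 + 452.07 + 742.78 = 2860.86
Landed cost (B) = invoice 344551.98 + 2860.86 + duty 86251.86 = 433664.70
Difference = |405263.02 − 433664.70| = 28401.68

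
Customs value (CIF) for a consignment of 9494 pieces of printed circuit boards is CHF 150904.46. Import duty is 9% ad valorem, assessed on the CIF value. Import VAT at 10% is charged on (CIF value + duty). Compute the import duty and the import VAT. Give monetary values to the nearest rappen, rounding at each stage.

Import duty = 150904.46 × 9% = 13581.40
VAT base = CIF + duty = 150904.46 + 13581.40 = 164485.86
Import VAT = 164485.86 × 10% = 16448.59

Import duty: CHF 13581.40; import VAT: CHF 16448.59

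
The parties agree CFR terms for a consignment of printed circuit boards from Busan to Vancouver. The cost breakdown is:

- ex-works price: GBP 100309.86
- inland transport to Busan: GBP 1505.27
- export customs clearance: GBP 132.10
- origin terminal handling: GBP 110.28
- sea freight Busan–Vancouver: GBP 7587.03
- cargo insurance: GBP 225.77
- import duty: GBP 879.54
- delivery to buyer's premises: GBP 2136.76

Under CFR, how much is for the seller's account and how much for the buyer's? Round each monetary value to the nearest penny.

Seller: GBP 109644.54; buyer: GBP 3242.07

CFR: the seller pays costs through ocean freight to the destination port, but not insurance.
Seller's account: goods 100309.86 + inland to port 1505.27 + export clearance 132.10 + origin terminal 110.28 + freight 7587.03 = 109644.54
Buyer's account: insurance 225.77 + duty 879.54 + delivery 2136.76 = 3242.07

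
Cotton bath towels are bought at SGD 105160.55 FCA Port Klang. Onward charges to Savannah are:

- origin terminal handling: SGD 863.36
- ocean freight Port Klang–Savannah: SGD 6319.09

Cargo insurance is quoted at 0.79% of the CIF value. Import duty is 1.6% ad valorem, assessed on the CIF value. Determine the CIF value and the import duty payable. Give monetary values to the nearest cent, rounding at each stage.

Let C be the CIF value. C = FCA price + pre-shipment costs + freight + 0.79% × C
C − 0.79% × C = 105160.55 + 863.36 + 6319.09
0.9921 × C = 112343.00
C = 112343.00 / 0.9921 = 113237.58
Insurance premium = 0.79% × 113237.58 = 894.58
Import duty = 113237.58 × 1.6% = 1811.80

CIF value: SGD 113237.58; import duty: SGD 1811.80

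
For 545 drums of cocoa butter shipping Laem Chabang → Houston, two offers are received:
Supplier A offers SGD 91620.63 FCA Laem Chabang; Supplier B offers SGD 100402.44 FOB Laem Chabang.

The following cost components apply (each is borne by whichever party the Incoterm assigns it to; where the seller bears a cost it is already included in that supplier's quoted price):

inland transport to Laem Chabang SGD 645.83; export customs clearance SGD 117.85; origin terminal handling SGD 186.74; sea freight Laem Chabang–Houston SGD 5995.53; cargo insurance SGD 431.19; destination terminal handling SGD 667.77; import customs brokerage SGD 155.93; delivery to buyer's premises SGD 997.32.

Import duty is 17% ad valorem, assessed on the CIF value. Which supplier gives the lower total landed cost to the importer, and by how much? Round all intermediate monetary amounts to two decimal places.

Supplier A is cheaper by SGD 10056.23

Supplier A (FCA):
CIF value = FCA price + origin terminal + freight + insurance = 91620.63 + 186.74 + 5995.53 + 431.19 = 98234.09
Import duty = 98234.09 × 17% = 16699.80
Buyer bears (A): 186.74 + 5995.53 + 431.19 + 667.77 + 155.93 + 997.32 = 8434.48
Landed cost (A) = invoice 91620.63 + 8434.48 + duty 16699.80 = 116754.91
Supplier B (FOB):
CIF value = FOB price + freight + insurance = 100402.44 + 5995.53 + 431.19 = 106829.16
Import duty = 106829.16 × 17% = 18160.96
Buyer bears (B): 5995.53 + 431.19 + 667.77 + 155.93 + 997.32 = 8247.74
Landed cost (B) = invoice 100402.44 + 8247.74 + duty 18160.96 = 126811.14
Difference = |116754.91 − 126811.14| = 10056.23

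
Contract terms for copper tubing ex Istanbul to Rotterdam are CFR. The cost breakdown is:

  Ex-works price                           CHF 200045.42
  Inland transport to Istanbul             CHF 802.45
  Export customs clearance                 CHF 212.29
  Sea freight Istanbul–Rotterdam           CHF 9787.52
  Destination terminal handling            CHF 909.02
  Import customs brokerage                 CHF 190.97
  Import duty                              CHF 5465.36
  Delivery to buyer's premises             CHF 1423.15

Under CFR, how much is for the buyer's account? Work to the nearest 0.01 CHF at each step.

Buyer's account: CHF 7988.50

CFR: the seller pays costs through ocean freight to the destination port, but not insurance.
Seller's account: goods 200045.42 + inland to port 802.45 + export clearance 212.29 + freight 9787.52 = 210847.68
Buyer's account: destination terminal 909.02 + brokerage 190.97 + duty 5465.36 + delivery 1423.15 = 7988.50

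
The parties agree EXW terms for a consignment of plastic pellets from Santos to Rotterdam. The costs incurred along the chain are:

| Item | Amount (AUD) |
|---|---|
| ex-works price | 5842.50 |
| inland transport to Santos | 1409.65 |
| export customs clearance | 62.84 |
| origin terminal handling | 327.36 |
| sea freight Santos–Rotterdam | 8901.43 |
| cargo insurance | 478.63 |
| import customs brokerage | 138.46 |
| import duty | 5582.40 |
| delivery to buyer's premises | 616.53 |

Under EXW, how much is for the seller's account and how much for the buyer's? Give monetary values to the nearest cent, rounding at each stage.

EXW: the seller makes goods available at their premises; the buyer bears all onward costs.
Seller's account: goods 5842.50 = 5842.50
Buyer's account: inland to port 1409.65 + export clearance 62.84 + origin terminal 327.36 + freight 8901.43 + insurance 478.63 + brokerage 138.46 + duty 5582.40 + delivery 616.53 = 17517.30

Seller: AUD 5842.50; buyer: AUD 17517.30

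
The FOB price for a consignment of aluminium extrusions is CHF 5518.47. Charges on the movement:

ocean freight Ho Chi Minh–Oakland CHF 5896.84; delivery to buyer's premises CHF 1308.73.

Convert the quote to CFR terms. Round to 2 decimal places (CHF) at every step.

Not relevant to the conversion: delivery — on the buyer under both terms; not part of either seller's price.
From FOB to CFR, the seller additionally bears: freight.
CFR price = 5518.47 + 5896.84 = 11415.31

CFR price: CHF 11415.31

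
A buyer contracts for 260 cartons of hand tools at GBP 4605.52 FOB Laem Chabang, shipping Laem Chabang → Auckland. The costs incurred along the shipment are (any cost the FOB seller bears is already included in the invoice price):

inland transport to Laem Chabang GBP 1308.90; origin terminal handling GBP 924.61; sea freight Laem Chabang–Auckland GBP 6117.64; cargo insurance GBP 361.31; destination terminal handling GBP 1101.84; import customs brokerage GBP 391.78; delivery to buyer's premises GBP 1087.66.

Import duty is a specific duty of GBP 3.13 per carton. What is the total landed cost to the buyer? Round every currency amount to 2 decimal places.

FOB: the seller bears costs until goods are on board at the origin port; the buyer bears freight, insurance and all costs thereafter.
Already in the invoice (seller's account under FOB): inland to port, origin terminal — exclude.
CIF value = FOB price + freight + insurance = 4605.52 + 6117.64 + 361.31 = 11084.47
Import duty = 260 × 3.13 = 813.80
Buyer bears: freight 6117.64 + insurance 361.31 + destination terminal 1101.84 + brokerage 391.78 + delivery 1087.66 + duty 813.80 = 9874.03
Landed cost = invoice 4605.52 + 9874.03 = 14479.55

Total landed cost: GBP 14479.55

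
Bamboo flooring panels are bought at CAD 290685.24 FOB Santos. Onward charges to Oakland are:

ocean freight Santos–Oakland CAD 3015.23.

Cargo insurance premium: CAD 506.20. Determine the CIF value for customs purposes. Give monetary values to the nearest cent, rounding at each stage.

CIF value: CAD 294206.67

CIF = FOB price + freight + insurance
CIF = 290685.24 + 3015.23 + 506.20 = 294206.67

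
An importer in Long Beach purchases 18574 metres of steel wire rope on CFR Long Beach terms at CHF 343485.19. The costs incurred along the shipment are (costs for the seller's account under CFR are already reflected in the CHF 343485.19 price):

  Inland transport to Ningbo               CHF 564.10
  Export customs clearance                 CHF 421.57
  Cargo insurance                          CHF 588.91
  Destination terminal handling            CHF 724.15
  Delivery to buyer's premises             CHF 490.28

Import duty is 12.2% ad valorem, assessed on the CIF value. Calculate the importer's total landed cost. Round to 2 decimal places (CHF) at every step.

CFR: the seller pays costs through ocean freight to the destination port, but not insurance.
Already in the invoice (seller's account under CFR): inland to port, export clearance — exclude.
CIF value = CFR price + insurance = 343485.19 + 588.91 = 344074.10
Import duty = 344074.10 × 12.2% = 41977.04
Buyer bears: insurance 588.91 + destination terminal 724.15 + delivery 490.28 + duty 41977.04 = 43780.38
Landed cost = invoice 343485.19 + 43780.38 = 387265.57

Total landed cost: CHF 387265.57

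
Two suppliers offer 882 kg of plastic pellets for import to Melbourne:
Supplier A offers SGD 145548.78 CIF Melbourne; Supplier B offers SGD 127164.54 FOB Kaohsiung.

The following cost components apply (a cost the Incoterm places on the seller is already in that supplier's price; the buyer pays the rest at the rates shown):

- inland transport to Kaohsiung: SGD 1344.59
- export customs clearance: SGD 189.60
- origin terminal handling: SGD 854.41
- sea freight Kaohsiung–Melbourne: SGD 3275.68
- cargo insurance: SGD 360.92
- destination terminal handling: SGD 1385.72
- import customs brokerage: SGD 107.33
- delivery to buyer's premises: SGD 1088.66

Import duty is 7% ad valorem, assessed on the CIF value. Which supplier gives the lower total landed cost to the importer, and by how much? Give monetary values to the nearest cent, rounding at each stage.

Supplier B is cheaper by SGD 15779.97

Supplier A (CIF):
The CIF price already equals the CIF value: 145548.78
Import duty = 145548.78 × 7% = 10188.41
Buyer bears (A): 1385.72 + 107.33 + 1088.66 = 2581.71
Landed cost (A) = invoice 145548.78 + 2581.71 + duty 10188.41 = 158318.90
Supplier B (FOB):
CIF value = FOB price + freight + insurance = 127164.54 + 3275.68 + 360.92 = 130801.14
Import duty = 130801.14 × 7% = 9156.08
Buyer bears (B): 3275.68 + 360.92 + 1385.72 + 107.33 + 1088.66 = 6218.31
Landed cost (B) = invoice 127164.54 + 6218.31 + duty 9156.08 = 142538.93
Difference = |158318.90 − 142538.93| = 15779.97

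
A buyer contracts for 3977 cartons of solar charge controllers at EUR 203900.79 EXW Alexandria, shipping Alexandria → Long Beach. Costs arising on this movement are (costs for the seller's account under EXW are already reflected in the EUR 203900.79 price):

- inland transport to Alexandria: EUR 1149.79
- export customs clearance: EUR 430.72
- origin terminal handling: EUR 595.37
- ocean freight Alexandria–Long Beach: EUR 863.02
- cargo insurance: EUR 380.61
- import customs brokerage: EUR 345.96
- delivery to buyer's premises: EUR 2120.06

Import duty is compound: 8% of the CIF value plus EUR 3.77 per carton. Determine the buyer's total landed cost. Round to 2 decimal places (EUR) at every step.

EXW: the seller makes goods available at their premises; the buyer bears all onward costs.
CIF value = EXW price + inland to port + export clearance + origin terminal + freight + insurance = 203900.79 + 1149.79 + 430.72 + 595.37 + 863.02 + 380.61 = 207320.30
Ad valorem component: 207320.30 × 8% = 16585.62
Specific component: 3977 × 3.77 = 14993.29
Import duty = 16585.62 + 14993.29 = 31578.91
Buyer bears: inland to port 1149.79 + export clearance 430.72 + origin terminal 595.37 + freight 863.02 + insurance 380.61 + brokerage 345.96 + delivery 2120.06 + duty 31578.91 = 37464.44
Landed cost = invoice 203900.79 + 37464.44 = 241365.23

Total landed cost: EUR 241365.23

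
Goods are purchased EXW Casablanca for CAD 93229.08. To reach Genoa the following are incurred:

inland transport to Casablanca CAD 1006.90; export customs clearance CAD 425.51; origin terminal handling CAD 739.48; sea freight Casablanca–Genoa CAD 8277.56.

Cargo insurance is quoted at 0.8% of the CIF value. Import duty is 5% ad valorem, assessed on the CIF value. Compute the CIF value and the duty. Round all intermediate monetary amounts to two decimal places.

CIF value: CAD 104514.65; import duty: CAD 5225.73

Let C be the CIF value. C = EXW price + pre-shipment costs + freight + 0.8% × C
C − 0.8% × C = 93229.08 + 1006.90 + 425.51 + 739.48 + 8277.56
0.992 × C = 103678.53
C = 103678.53 / 0.992 = 104514.65
Insurance premium = 0.8% × 104514.65 = 836.12
Import duty = 104514.65 × 5% = 5225.73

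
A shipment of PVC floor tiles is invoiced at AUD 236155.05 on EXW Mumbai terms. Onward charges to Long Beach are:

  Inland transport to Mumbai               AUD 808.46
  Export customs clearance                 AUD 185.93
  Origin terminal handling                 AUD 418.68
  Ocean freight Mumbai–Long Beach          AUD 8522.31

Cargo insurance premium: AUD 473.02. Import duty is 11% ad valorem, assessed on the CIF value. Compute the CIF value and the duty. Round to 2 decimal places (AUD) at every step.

CIF value: AUD 246563.45; import duty: AUD 27121.98

CIF = EXW price + pre-shipment costs + freight + insurance
CIF = 236155.05 + 808.46 + 185.93 + 418.68 + 8522.31 + 473.02 = 246563.45
Import duty = 246563.45 × 11% = 27121.98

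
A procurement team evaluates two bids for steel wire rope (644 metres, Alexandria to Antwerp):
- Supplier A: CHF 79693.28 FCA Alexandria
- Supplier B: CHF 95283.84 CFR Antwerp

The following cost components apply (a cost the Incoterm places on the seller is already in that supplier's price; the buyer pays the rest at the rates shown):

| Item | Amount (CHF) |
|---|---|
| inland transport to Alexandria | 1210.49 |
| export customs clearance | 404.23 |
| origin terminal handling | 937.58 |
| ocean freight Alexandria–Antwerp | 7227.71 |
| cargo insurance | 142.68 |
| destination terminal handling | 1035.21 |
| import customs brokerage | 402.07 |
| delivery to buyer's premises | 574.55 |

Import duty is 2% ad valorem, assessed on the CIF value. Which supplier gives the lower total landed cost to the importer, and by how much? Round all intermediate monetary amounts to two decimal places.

Supplier A (FCA):
CIF value = FCA price + origin terminal + freight + insurance = 79693.28 + 937.58 + 7227.71 + 142.68 = 88001.25
Import duty = 88001.25 × 2% = 1760.03
Buyer bears (A): 937.58 + 7227.71 + 142.68 + 1035.21 + 402.07 + 574.55 = 10319.80
Landed cost (A) = invoice 79693.28 + 10319.80 + duty 1760.03 = 91773.11
Supplier B (CFR):
CIF value = CFR price + insurance = 95283.84 + 142.68 = 95426.52
Import duty = 95426.52 × 2% = 1908.53
Buyer bears (B): 142.68 + 1035.21 + 402.07 + 574.55 = 2154.51
Landed cost (B) = invoice 95283.84 + 2154.51 + duty 1908.53 = 99346.88
Difference = |91773.11 − 99346.88| = 7573.77

Supplier A is cheaper by CHF 7573.77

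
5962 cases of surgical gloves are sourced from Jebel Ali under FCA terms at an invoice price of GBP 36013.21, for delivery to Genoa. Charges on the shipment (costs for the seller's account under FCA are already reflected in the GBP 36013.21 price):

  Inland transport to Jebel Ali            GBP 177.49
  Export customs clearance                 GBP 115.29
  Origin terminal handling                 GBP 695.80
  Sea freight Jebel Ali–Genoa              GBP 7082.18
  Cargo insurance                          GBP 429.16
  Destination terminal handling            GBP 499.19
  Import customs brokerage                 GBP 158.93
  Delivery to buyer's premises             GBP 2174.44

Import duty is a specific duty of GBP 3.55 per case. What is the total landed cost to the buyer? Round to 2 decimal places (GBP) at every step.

FCA: the seller delivers export-cleared goods to the carrier; the buyer bears costs from that point.
Already in the invoice (seller's account under FCA): inland to port, export clearance — exclude.
CIF value = FCA price + origin terminal + freight + insurance = 36013.21 + 695.80 + 7082.18 + 429.16 = 44220.35
Import duty = 5962 × 3.55 = 21165.10
Buyer bears: origin terminal 695.80 + freight 7082.18 + insurance 429.16 + destination terminal 499.19 + brokerage 158.93 + delivery 2174.44 + duty 21165.10 = 32204.80
Landed cost = invoice 36013.21 + 32204.80 = 68218.01

Total landed cost: GBP 68218.01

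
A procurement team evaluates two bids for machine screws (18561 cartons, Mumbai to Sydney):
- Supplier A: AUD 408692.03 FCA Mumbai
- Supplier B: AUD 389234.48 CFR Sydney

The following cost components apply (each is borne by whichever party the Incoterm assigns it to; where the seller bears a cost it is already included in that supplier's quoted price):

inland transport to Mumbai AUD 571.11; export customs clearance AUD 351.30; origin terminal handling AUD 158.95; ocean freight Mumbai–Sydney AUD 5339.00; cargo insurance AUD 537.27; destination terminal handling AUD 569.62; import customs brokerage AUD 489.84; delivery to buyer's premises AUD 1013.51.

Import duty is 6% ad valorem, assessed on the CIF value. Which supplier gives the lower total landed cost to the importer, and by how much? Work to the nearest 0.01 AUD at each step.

Supplier B is cheaper by AUD 26452.83

Supplier A (FCA):
CIF value = FCA price + origin terminal + freight + insurance = 408692.03 + 158.95 + 5339.00 + 537.27 = 414727.25
Import duty = 414727.25 × 6% = 24883.64
Buyer bears (A): 158.95 + 5339.00 + 537.27 + 569.62 + 489.84 + 1013.51 = 8108.19
Landed cost (A) = invoice 408692.03 + 8108.19 + duty 24883.64 = 441683.86
Supplier B (CFR):
CIF value = CFR price + insurance = 389234.48 + 537.27 = 389771.75
Import duty = 389771.75 × 6% = 23386.31
Buyer bears (B): 537.27 + 569.62 + 489.84 + 1013.51 = 2610.24
Landed cost (B) = invoice 389234.48 + 2610.24 + duty 23386.31 = 415231.03
Difference = |441683.86 − 415231.03| = 26452.83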